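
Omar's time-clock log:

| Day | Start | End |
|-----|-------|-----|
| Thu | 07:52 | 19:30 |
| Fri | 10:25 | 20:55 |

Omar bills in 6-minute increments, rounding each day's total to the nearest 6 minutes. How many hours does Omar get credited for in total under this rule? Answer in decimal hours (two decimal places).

22.10 hours

Thu: 07:52–19:30 = 11 h 38 min → rounds to 11 h 36 min
Fri: 10:25–20:55 = 10 h 30 min → rounds to 10 h 30 min
Total credited: 22 h 6 min.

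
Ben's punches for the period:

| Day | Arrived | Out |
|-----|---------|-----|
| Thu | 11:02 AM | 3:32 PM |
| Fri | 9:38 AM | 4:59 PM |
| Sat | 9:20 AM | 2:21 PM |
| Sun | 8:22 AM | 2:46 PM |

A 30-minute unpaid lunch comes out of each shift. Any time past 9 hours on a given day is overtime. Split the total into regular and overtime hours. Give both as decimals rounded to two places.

Thu: 11:02 AM–3:32 PM = 4 h 30 min; less 30 min break → 4 h 0 min
Fri: 9:38 AM–4:59 PM = 7 h 21 min; less 30 min break → 6 h 51 min
Sat: 9:20 AM–2:21 PM = 5 h 1 min; less 30 min break → 4 h 31 min
Sun: 8:22 AM–2:46 PM = 6 h 24 min; less 30 min break → 5 h 54 min
Thu reg 4 h 0 min / OT 0 h 0 min; Fri reg 6 h 51 min / OT 0 h 0 min; Sat reg 4 h 31 min / OT 0 h 0 min; Sun reg 5 h 54 min / OT 0 h 0 min.
Totals: regular 21 h 16 min, overtime 0 h 0 min.

Regular 21.27 hours, overtime 0.00 hours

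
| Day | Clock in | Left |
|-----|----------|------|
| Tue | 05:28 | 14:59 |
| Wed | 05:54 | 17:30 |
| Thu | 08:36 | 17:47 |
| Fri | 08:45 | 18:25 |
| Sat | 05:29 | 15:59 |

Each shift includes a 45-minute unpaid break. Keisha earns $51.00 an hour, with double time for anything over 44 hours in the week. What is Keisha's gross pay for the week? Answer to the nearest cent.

$2521.10

Tue: 05:28–14:59 = 9 h 31 min; less 45 min break → 8 h 46 min
Wed: 05:54–17:30 = 11 h 36 min; less 45 min break → 10 h 51 min
Thu: 08:36–17:47 = 9 h 11 min; less 45 min break → 8 h 26 min
Fri: 08:45–18:25 = 9 h 40 min; less 45 min break → 8 h 55 min
Sat: 05:29–15:59 = 10 h 30 min; less 45 min break → 9 h 45 min
Total worked: 46 h 43 min = 2803 min.
Regular 44 h 0 min = 2640 min at $51.00/h; overtime 2 h 43 min = 163 min at $102.00/h.
Pay = (2640 × $51.00 + 163 × $102.00) ÷ 60 = $2521.10.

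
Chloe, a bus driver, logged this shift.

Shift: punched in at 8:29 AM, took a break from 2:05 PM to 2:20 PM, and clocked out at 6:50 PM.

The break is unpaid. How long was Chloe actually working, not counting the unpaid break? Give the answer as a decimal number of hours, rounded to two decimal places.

10.10 hours

Shift: 8:29 AM–6:50 PM = 10 h 21 min; less 15 min break → 10 h 6 min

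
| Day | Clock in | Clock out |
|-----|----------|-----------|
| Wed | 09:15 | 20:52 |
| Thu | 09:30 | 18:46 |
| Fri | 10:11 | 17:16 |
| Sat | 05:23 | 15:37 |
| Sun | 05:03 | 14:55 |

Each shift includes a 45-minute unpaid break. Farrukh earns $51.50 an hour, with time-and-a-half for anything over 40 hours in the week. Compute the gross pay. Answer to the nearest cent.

Wed: 09:15–20:52 = 11 h 37 min; less 45 min break → 10 h 52 min
Thu: 09:30–18:46 = 9 h 16 min; less 45 min break → 8 h 31 min
Fri: 10:11–17:16 = 7 h 5 min; less 45 min break → 6 h 20 min
Sat: 05:23–15:37 = 10 h 14 min; less 45 min break → 9 h 29 min
Sun: 05:03–14:55 = 9 h 52 min; less 45 min break → 9 h 7 min
Total worked: 44 h 19 min = 2659 min.
Regular 40 h 0 min = 2400 min at $51.50/h; overtime 4 h 19 min = 259 min at $77.25/h.
Pay = (2400 × $51.50 + 259 × $77.25) ÷ 60 = $2393.46.

$2393.46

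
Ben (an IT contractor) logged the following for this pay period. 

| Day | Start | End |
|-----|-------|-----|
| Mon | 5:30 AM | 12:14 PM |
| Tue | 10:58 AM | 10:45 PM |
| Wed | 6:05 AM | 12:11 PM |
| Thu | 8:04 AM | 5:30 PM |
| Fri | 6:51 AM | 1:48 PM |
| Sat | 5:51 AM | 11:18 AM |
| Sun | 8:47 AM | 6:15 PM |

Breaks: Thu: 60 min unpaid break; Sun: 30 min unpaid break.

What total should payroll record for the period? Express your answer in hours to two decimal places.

54.42 hours

Mon: 5:30 AM–12:14 PM = 6 h 44 min
Tue: 10:58 AM–10:45 PM = 11 h 47 min
Wed: 6:05 AM–12:11 PM = 6 h 6 min
Thu: 8:04 AM–5:30 PM = 9 h 26 min; less 60 min break → 8 h 26 min
Fri: 6:51 AM–1:48 PM = 6 h 57 min
Sat: 5:51 AM–11:18 AM = 5 h 27 min
Sun: 8:47 AM–6:15 PM = 9 h 28 min; less 30 min break → 8 h 58 min
Total: 6 h 44 min + 11 h 47 min + 6 h 6 min + 8 h 26 min + 6 h 57 min + 5 h 27 min + 8 h 58 min = 54 h 25 min.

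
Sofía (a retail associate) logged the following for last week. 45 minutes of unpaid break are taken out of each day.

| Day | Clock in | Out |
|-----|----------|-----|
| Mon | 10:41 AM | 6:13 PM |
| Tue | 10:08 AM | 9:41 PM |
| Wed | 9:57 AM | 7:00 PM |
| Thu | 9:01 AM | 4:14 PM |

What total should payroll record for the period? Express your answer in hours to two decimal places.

32.35 hours

Mon: 10:41 AM–6:13 PM = 7 h 32 min; less 45 min break → 6 h 47 min
Tue: 10:08 AM–9:41 PM = 11 h 33 min; less 45 min break → 10 h 48 min
Wed: 9:57 AM–7:00 PM = 9 h 3 min; less 45 min break → 8 h 18 min
Thu: 9:01 AM–4:14 PM = 7 h 13 min; less 45 min break → 6 h 28 min
Total: 6 h 47 min + 10 h 48 min + 8 h 18 min + 6 h 28 min = 32 h 21 min.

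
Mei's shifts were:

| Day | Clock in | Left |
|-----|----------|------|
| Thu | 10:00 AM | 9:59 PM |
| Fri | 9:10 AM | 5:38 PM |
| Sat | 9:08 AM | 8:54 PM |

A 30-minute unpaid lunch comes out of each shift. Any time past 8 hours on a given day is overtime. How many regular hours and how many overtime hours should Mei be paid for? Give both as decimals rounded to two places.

Regular 23.97 hours, overtime 6.75 hours

Thu: 10:00 AM–9:59 PM = 11 h 59 min; less 30 min break → 11 h 29 min
Fri: 9:10 AM–5:38 PM = 8 h 28 min; less 30 min break → 7 h 58 min
Sat: 9:08 AM–8:54 PM = 11 h 46 min; less 30 min break → 11 h 16 min
Thu reg 8 h 0 min / OT 3 h 29 min; Fri reg 7 h 58 min / OT 0 h 0 min; Sat reg 8 h 0 min / OT 3 h 16 min.
Totals: regular 23 h 58 min, overtime 6 h 45 min.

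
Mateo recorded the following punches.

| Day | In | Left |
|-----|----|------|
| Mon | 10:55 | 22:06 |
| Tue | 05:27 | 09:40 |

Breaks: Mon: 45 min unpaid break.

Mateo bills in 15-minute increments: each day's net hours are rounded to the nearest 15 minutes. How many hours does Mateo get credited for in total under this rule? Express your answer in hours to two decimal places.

14.75 hours

Mon: 10:55–22:06 = 11 h 11 min − 45 min = 10 h 26 min → rounds to 10 h 30 min
Tue: 05:27–09:40 = 4 h 13 min → rounds to 4 h 15 min
Total credited: 14 h 45 min.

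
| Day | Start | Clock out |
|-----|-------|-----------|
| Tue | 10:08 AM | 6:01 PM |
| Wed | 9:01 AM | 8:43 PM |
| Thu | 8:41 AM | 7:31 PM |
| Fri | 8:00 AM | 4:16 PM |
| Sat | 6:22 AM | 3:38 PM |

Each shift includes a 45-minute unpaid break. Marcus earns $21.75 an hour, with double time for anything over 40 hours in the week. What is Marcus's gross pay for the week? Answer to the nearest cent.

Tue: 10:08 AM–6:01 PM = 7 h 53 min; less 45 min break → 7 h 8 min
Wed: 9:01 AM–8:43 PM = 11 h 42 min; less 45 min break → 10 h 57 min
Thu: 8:41 AM–7:31 PM = 10 h 50 min; less 45 min break → 10 h 5 min
Fri: 8:00 AM–4:16 PM = 8 h 16 min; less 45 min break → 7 h 31 min
Sat: 6:22 AM–3:38 PM = 9 h 16 min; less 45 min break → 8 h 31 min
Total worked: 44 h 12 min = 2652 min.
Regular 40 h 0 min = 2400 min at $21.75/h; overtime 4 h 12 min = 252 min at $43.50/h.
Pay = (2400 × $21.75 + 252 × $43.50) ÷ 60 = $1052.70.

$1052.70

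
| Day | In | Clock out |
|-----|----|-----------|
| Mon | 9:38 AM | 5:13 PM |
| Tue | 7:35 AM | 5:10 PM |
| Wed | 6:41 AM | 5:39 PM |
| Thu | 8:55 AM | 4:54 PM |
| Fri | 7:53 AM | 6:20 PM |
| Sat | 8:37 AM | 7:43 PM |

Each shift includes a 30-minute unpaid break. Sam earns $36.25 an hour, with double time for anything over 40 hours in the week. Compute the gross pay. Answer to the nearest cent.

$2513.33

Mon: 9:38 AM–5:13 PM = 7 h 35 min; less 30 min break → 7 h 5 min
Tue: 7:35 AM–5:10 PM = 9 h 35 min; less 30 min break → 9 h 5 min
Wed: 6:41 AM–5:39 PM = 10 h 58 min; less 30 min break → 10 h 28 min
Thu: 8:55 AM–4:54 PM = 7 h 59 min; less 30 min break → 7 h 29 min
Fri: 7:53 AM–6:20 PM = 10 h 27 min; less 30 min break → 9 h 57 min
Sat: 8:37 AM–7:43 PM = 11 h 6 min; less 30 min break → 10 h 36 min
Total worked: 54 h 40 min = 3280 min.
Regular 40 h 0 min = 2400 min at $36.25/h; overtime 14 h 40 min = 880 min at $72.50/h.
Pay = (2400 × $36.25 + 880 × $72.50) ÷ 60 = $2513.33.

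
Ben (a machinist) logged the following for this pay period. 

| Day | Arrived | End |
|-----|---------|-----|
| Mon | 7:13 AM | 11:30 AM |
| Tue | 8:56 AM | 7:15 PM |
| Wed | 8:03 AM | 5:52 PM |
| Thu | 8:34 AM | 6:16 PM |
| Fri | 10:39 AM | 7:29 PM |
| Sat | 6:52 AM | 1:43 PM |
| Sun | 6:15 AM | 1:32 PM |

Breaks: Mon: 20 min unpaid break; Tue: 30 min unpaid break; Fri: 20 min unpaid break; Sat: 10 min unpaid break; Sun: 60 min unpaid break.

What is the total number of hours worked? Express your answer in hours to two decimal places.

54.75 hours

Mon: 7:13 AM–11:30 AM = 4 h 17 min; less 20 min break → 3 h 57 min
Tue: 8:56 AM–7:15 PM = 10 h 19 min; less 30 min break → 9 h 49 min
Wed: 8:03 AM–5:52 PM = 9 h 49 min
Thu: 8:34 AM–6:16 PM = 9 h 42 min
Fri: 10:39 AM–7:29 PM = 8 h 50 min; less 20 min break → 8 h 30 min
Sat: 6:52 AM–1:43 PM = 6 h 51 min; less 10 min break → 6 h 41 min
Sun: 6:15 AM–1:32 PM = 7 h 17 min; less 60 min break → 6 h 17 min
Total: 3 h 57 min + 9 h 49 min + 9 h 49 min + 9 h 42 min + 8 h 30 min + 6 h 41 min + 6 h 17 min = 54 h 45 min.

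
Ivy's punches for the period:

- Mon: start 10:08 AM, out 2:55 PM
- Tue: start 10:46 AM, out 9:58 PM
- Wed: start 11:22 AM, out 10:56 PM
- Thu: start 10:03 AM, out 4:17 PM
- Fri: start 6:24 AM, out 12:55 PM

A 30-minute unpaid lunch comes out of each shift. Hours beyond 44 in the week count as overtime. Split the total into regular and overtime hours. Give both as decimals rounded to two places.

Regular 37.80 hours, overtime 0.00 hours

Mon: 10:08 AM–2:55 PM = 4 h 47 min; less 30 min break → 4 h 17 min
Tue: 10:46 AM–9:58 PM = 11 h 12 min; less 30 min break → 10 h 42 min
Wed: 11:22 AM–10:56 PM = 11 h 34 min; less 30 min break → 11 h 4 min
Thu: 10:03 AM–4:17 PM = 6 h 14 min; less 30 min break → 5 h 44 min
Fri: 6:24 AM–12:55 PM = 6 h 31 min; less 30 min break → 6 h 1 min
Total worked: 37 h 48 min = 37.80 h.
Threshold 44 h → overtime 0 h 0 min, regular 37 h 48 min.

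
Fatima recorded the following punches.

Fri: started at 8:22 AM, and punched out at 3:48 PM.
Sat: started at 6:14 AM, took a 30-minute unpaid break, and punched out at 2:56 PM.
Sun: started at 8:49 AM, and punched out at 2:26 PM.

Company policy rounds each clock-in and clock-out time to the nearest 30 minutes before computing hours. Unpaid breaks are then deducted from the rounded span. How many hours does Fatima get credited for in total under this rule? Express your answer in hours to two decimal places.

Fri: in 8:22 AM→8:30 AM, out 3:48 PM→4:00 PM; 7 h 30 min
Sat: in 6:14 AM→6:00 AM, out 2:56 PM→3:00 PM; 9 h 0 min − 30 min = 8 h 30 min
Sun: in 8:49 AM→9:00 AM, out 2:26 PM→2:30 PM; 5 h 30 min
Total credited: 21 h 30 min.

21.50 hours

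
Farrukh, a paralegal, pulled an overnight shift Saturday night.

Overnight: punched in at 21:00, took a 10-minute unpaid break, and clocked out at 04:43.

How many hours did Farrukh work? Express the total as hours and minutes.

Overnight: 21:00 → midnight = 3 h 0 min; midnight → 04:43 = 4 h 43 min; span 7 h 43 min; less 10 min break → 7 h 33 min

7 h 33 min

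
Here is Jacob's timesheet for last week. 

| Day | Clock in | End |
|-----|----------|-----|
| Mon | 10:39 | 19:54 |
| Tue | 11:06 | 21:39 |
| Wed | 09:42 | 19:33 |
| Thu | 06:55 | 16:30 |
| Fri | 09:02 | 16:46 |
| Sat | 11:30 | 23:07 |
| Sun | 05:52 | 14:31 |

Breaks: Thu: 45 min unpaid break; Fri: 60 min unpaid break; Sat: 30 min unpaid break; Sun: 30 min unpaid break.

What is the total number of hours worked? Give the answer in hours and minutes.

64 h 29 min

Mon: 10:39–19:54 = 9 h 15 min
Tue: 11:06–21:39 = 10 h 33 min
Wed: 09:42–19:33 = 9 h 51 min
Thu: 06:55–16:30 = 9 h 35 min; less 45 min break → 8 h 50 min
Fri: 09:02–16:46 = 7 h 44 min; less 60 min break → 6 h 44 min
Sat: 11:30–23:07 = 11 h 37 min; less 30 min break → 11 h 7 min
Sun: 05:52–14:31 = 8 h 39 min; less 30 min break → 8 h 9 min
Total: 9 h 15 min + 10 h 33 min + 9 h 51 min + 8 h 50 min + 6 h 44 min + 11 h 7 min + 8 h 9 min = 64 h 29 min.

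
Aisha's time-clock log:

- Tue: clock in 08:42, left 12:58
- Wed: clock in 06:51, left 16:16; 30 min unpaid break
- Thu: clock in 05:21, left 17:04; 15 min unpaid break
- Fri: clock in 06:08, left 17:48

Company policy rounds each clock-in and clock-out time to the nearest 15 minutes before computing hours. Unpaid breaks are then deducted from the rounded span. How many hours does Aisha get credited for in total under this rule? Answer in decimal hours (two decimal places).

36.25 hours

Tue: in 08:42→08:45, out 12:58→13:00; 4 h 15 min
Wed: in 06:51→06:45, out 16:16→16:15; 9 h 30 min − 30 min = 9 h 0 min
Thu: in 05:21→05:15, out 17:04→17:00; 11 h 45 min − 15 min = 11 h 30 min
Fri: in 06:08→06:15, out 17:48→17:45; 11 h 30 min
Total credited: 36 h 15 min.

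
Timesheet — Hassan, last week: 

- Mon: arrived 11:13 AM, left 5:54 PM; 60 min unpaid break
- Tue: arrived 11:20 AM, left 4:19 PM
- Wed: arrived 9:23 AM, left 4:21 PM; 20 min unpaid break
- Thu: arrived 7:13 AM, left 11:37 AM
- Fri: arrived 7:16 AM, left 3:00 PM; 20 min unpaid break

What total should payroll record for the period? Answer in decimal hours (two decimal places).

Mon: 11:13 AM–5:54 PM = 6 h 41 min; less 60 min break → 5 h 41 min
Tue: 11:20 AM–4:19 PM = 4 h 59 min
Wed: 9:23 AM–4:21 PM = 6 h 58 min; less 20 min break → 6 h 38 min
Thu: 7:13 AM–11:37 AM = 4 h 24 min
Fri: 7:16 AM–3:00 PM = 7 h 44 min; less 20 min break → 7 h 24 min
Total: 5 h 41 min + 4 h 59 min + 6 h 38 min + 4 h 24 min + 7 h 24 min = 29 h 6 min.

29.10 hours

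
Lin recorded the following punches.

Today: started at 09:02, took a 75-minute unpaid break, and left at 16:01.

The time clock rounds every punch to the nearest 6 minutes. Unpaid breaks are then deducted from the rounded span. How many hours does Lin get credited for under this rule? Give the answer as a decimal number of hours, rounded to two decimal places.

5.75 hours

Today: in 09:02→09:00, out 16:01→16:00; 7 h 0 min − 75 min = 5 h 45 min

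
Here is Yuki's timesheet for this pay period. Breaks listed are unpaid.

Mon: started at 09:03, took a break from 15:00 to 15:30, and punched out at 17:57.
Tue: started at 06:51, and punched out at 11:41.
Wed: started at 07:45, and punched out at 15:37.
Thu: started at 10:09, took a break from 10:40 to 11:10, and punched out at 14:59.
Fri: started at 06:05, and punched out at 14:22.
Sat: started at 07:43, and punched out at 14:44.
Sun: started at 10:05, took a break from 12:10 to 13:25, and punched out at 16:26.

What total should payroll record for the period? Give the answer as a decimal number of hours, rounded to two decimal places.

Mon: 09:03–17:57 = 8 h 54 min; less 30 min break → 8 h 24 min
Tue: 06:51–11:41 = 4 h 50 min
Wed: 07:45–15:37 = 7 h 52 min
Thu: 10:09–14:59 = 4 h 50 min; less 30 min break → 4 h 20 min
Fri: 06:05–14:22 = 8 h 17 min
Sat: 07:43–14:44 = 7 h 1 min
Sun: 10:05–16:26 = 6 h 21 min; less 75 min break → 5 h 6 min
Total: 8 h 24 min + 4 h 50 min + 7 h 52 min + 4 h 20 min + 8 h 17 min + 7 h 1 min + 5 h 6 min = 45 h 50 min.

45.83 hours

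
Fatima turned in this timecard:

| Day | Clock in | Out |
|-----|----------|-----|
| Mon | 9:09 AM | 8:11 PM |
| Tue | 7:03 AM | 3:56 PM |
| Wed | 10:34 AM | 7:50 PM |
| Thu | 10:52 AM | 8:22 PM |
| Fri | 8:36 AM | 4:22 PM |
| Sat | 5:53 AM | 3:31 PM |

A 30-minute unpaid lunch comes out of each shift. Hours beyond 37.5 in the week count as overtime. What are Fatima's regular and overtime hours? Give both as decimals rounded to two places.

Regular 37.50 hours, overtime 15.58 hours

Mon: 9:09 AM–8:11 PM = 11 h 2 min; less 30 min break → 10 h 32 min
Tue: 7:03 AM–3:56 PM = 8 h 53 min; less 30 min break → 8 h 23 min
Wed: 10:34 AM–7:50 PM = 9 h 16 min; less 30 min break → 8 h 46 min
Thu: 10:52 AM–8:22 PM = 9 h 30 min; less 30 min break → 9 h 0 min
Fri: 8:36 AM–4:22 PM = 7 h 46 min; less 30 min break → 7 h 16 min
Sat: 5:53 AM–3:31 PM = 9 h 38 min; less 30 min break → 9 h 8 min
Total worked: 53 h 5 min = 53.08 h.
Threshold 37.5 h → overtime 15 h 35 min, regular 37 h 30 min.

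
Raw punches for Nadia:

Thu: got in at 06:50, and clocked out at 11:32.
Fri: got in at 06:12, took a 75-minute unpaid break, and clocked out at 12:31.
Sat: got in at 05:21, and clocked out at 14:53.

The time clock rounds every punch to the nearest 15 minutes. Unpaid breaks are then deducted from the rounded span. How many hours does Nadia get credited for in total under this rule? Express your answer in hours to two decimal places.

Thu: in 06:50→06:45, out 11:32→11:30; 4 h 45 min
Fri: in 06:12→06:15, out 12:31→12:30; 6 h 15 min − 75 min = 5 h 0 min
Sat: in 05:21→05:15, out 14:53→15:00; 9 h 45 min
Total credited: 19 h 30 min.

19.50 hours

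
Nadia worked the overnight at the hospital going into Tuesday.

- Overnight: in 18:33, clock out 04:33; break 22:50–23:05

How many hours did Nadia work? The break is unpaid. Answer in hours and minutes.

9 h 45 min

Overnight: 18:33 → midnight = 5 h 27 min; midnight → 04:33 = 4 h 33 min; span 10 h 0 min; less 15 min break → 9 h 45 min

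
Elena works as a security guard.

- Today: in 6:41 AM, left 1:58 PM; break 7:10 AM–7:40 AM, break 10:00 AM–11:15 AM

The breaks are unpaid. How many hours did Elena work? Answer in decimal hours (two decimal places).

Today: 6:41 AM–1:58 PM = 7 h 17 min; less 105 min break → 5 h 32 min

5.53 hours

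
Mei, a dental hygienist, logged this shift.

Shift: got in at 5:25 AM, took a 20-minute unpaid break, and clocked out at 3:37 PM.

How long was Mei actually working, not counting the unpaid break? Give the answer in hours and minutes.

Shift: 5:25 AM–3:37 PM = 10 h 12 min; less 20 min break → 9 h 52 min

9 h 52 min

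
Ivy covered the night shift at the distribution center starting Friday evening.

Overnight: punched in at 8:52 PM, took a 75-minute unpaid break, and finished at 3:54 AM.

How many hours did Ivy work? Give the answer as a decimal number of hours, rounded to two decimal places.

Overnight: 8:52 PM → midnight = 3 h 8 min; midnight → 3:54 AM = 3 h 54 min; span 7 h 2 min; less 75 min break → 5 h 47 min

5.78 hours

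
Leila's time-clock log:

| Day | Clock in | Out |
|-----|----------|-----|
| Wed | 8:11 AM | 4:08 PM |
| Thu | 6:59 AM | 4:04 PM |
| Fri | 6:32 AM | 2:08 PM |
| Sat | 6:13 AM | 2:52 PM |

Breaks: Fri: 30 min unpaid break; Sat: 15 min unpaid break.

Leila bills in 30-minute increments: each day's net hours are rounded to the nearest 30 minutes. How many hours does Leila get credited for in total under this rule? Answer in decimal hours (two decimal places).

Wed: 8:11 AM–4:08 PM = 7 h 57 min → rounds to 8 h 0 min
Thu: 6:59 AM–4:04 PM = 9 h 5 min → rounds to 9 h 0 min
Fri: 6:32 AM–2:08 PM = 7 h 36 min − 30 min = 7 h 6 min → rounds to 7 h 0 min
Sat: 6:13 AM–2:52 PM = 8 h 39 min − 15 min = 8 h 24 min → rounds to 8 h 30 min
Total credited: 32 h 30 min.

32.50 hours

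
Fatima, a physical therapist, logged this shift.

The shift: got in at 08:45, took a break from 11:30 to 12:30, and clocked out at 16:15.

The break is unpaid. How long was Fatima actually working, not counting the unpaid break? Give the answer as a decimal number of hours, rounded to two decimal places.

The shift: 08:45–16:15 = 7 h 30 min; less 60 min break → 6 h 30 min

6.50 hours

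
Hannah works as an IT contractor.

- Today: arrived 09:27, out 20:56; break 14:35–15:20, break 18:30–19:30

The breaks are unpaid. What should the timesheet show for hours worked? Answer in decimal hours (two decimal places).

9.73 hours

Today: 09:27–20:56 = 11 h 29 min; less 105 min break → 9 h 44 min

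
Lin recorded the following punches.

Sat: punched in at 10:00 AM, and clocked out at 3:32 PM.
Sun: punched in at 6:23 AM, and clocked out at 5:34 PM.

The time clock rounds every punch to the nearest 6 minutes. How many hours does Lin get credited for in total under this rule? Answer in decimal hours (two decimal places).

16.70 hours

Sat: in 10:00 AM→10:00 AM, out 3:32 PM→3:30 PM; 5 h 30 min
Sun: in 6:23 AM→6:24 AM, out 5:34 PM→5:36 PM; 11 h 12 min
Total credited: 16 h 42 min.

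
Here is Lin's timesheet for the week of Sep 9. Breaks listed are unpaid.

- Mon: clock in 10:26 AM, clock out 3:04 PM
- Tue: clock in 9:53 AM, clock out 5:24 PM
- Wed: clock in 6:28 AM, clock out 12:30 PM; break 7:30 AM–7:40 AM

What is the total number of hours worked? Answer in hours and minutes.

Mon: 10:26 AM–3:04 PM = 4 h 38 min
Tue: 9:53 AM–5:24 PM = 7 h 31 min
Wed: 6:28 AM–12:30 PM = 6 h 2 min; less 10 min break → 5 h 52 min
Total: 4 h 38 min + 7 h 31 min + 5 h 52 min = 18 h 1 min.

18 h 1 min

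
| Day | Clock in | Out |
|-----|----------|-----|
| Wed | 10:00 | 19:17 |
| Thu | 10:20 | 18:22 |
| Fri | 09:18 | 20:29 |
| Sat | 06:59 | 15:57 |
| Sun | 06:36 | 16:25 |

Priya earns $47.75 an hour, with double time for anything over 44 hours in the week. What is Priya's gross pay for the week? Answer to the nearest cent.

$2414.56

Wed: 10:00–19:17 = 9 h 17 min
Thu: 10:20–18:22 = 8 h 2 min
Fri: 09:18–20:29 = 11 h 11 min
Sat: 06:59–15:57 = 8 h 58 min
Sun: 06:36–16:25 = 9 h 49 min
Total worked: 47 h 17 min = 2837 min.
Regular 44 h 0 min = 2640 min at $47.75/h; overtime 3 h 17 min = 197 min at $95.50/h.
Pay = (2640 × $47.75 + 197 × $95.50) ÷ 60 = $2414.56.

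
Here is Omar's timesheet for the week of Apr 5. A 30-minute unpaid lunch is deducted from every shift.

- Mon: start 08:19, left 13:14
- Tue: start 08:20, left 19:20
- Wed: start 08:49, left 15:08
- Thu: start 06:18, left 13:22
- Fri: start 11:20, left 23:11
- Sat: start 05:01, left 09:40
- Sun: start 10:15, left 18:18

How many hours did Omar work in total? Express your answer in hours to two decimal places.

Mon: 08:19–13:14 = 4 h 55 min; less 30 min break → 4 h 25 min
Tue: 08:20–19:20 = 11 h 0 min; less 30 min break → 10 h 30 min
Wed: 08:49–15:08 = 6 h 19 min; less 30 min break → 5 h 49 min
Thu: 06:18–13:22 = 7 h 4 min; less 30 min break → 6 h 34 min
Fri: 11:20–23:11 = 11 h 51 min; less 30 min break → 11 h 21 min
Sat: 05:01–09:40 = 4 h 39 min; less 30 min break → 4 h 9 min
Sun: 10:15–18:18 = 8 h 3 min; less 30 min break → 7 h 33 min
Total: 4 h 25 min + 10 h 30 min + 5 h 49 min + 6 h 34 min + 11 h 21 min + 4 h 9 min + 7 h 33 min = 50 h 21 min.

50.35 hours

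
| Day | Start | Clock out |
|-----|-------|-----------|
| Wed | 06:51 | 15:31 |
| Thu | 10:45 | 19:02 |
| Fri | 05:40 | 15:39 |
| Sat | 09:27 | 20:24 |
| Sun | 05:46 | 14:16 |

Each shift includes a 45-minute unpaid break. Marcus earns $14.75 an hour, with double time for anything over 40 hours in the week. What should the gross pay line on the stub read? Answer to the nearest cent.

Wed: 06:51–15:31 = 8 h 40 min; less 45 min break → 7 h 55 min
Thu: 10:45–19:02 = 8 h 17 min; less 45 min break → 7 h 32 min
Fri: 05:40–15:39 = 9 h 59 min; less 45 min break → 9 h 14 min
Sat: 09:27–20:24 = 10 h 57 min; less 45 min break → 10 h 12 min
Sun: 05:46–14:16 = 8 h 30 min; less 45 min break → 7 h 45 min
Total worked: 42 h 38 min = 2558 min.
Regular 40 h 0 min = 2400 min at $14.75/h; overtime 2 h 38 min = 158 min at $29.50/h.
Pay = (2400 × $14.75 + 158 × $29.50) ÷ 60 = $667.68.

$667.68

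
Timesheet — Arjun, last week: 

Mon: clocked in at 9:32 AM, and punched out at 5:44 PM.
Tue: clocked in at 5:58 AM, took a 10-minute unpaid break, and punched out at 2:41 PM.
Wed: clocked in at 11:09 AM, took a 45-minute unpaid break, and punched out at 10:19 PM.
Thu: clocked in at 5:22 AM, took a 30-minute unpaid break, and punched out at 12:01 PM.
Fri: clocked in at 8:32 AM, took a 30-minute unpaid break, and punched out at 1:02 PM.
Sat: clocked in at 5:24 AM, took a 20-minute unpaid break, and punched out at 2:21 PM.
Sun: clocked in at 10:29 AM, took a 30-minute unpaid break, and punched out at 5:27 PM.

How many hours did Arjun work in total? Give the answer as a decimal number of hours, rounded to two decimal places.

52.40 hours

Mon: 9:32 AM–5:44 PM = 8 h 12 min
Tue: 5:58 AM–2:41 PM = 8 h 43 min; less 10 min break → 8 h 33 min
Wed: 11:09 AM–10:19 PM = 11 h 10 min; less 45 min break → 10 h 25 min
Thu: 5:22 AM–12:01 PM = 6 h 39 min; less 30 min break → 6 h 9 min
Fri: 8:32 AM–1:02 PM = 4 h 30 min; less 30 min break → 4 h 0 min
Sat: 5:24 AM–2:21 PM = 8 h 57 min; less 20 min break → 8 h 37 min
Sun: 10:29 AM–5:27 PM = 6 h 58 min; less 30 min break → 6 h 28 min
Total: 8 h 12 min + 8 h 33 min + 10 h 25 min + 6 h 9 min + 4 h 0 min + 8 h 37 min + 6 h 28 min = 52 h 24 min.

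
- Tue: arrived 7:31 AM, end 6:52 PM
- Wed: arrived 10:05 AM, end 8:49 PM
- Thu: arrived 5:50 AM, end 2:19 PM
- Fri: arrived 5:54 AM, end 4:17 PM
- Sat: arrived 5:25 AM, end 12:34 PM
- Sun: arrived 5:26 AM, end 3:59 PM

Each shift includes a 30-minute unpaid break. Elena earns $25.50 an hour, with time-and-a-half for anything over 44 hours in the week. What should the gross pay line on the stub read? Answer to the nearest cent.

Tue: 7:31 AM–6:52 PM = 11 h 21 min; less 30 min break → 10 h 51 min
Wed: 10:05 AM–8:49 PM = 10 h 44 min; less 30 min break → 10 h 14 min
Thu: 5:50 AM–2:19 PM = 8 h 29 min; less 30 min break → 7 h 59 min
Fri: 5:54 AM–4:17 PM = 10 h 23 min; less 30 min break → 9 h 53 min
Sat: 5:25 AM–12:34 PM = 7 h 9 min; less 30 min break → 6 h 39 min
Sun: 5:26 AM–3:59 PM = 10 h 33 min; less 30 min break → 10 h 3 min
Total worked: 55 h 39 min = 3339 min.
Regular 44 h 0 min = 2640 min at $25.50/h; overtime 11 h 39 min = 699 min at $38.25/h.
Pay = (2640 × $25.50 + 699 × $38.25) ÷ 60 = $1567.61.

$1567.61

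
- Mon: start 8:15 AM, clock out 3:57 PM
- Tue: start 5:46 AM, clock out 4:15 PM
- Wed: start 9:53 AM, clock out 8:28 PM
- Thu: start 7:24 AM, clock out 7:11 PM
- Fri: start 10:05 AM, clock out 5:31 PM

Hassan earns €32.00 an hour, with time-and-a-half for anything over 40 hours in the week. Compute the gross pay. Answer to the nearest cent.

€1663.20

Mon: 8:15 AM–3:57 PM = 7 h 42 min
Tue: 5:46 AM–4:15 PM = 10 h 29 min
Wed: 9:53 AM–8:28 PM = 10 h 35 min
Thu: 7:24 AM–7:11 PM = 11 h 47 min
Fri: 10:05 AM–5:31 PM = 7 h 26 min
Total worked: 47 h 59 min = 2879 min.
Regular 40 h 0 min = 2400 min at €32.00/h; overtime 7 h 59 min = 479 min at €48.00/h.
Pay = (2400 × €32.00 + 479 × €48.00) ÷ 60 = €1663.20.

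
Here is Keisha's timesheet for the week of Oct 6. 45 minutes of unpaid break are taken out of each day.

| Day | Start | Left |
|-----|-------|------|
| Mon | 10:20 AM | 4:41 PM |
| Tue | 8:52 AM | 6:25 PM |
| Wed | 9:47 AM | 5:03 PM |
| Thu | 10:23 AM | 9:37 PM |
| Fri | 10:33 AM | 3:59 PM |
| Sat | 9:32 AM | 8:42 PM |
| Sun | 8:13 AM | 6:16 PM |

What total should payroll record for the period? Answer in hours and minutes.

Mon: 10:20 AM–4:41 PM = 6 h 21 min; less 45 min break → 5 h 36 min
Tue: 8:52 AM–6:25 PM = 9 h 33 min; less 45 min break → 8 h 48 min
Wed: 9:47 AM–5:03 PM = 7 h 16 min; less 45 min break → 6 h 31 min
Thu: 10:23 AM–9:37 PM = 11 h 14 min; less 45 min break → 10 h 29 min
Fri: 10:33 AM–3:59 PM = 5 h 26 min; less 45 min break → 4 h 41 min
Sat: 9:32 AM–8:42 PM = 11 h 10 min; less 45 min break → 10 h 25 min
Sun: 8:13 AM–6:16 PM = 10 h 3 min; less 45 min break → 9 h 18 min
Total: 5 h 36 min + 8 h 48 min + 6 h 31 min + 10 h 29 min + 4 h 41 min + 10 h 25 min + 9 h 18 min = 55 h 48 min.

55 h 48 min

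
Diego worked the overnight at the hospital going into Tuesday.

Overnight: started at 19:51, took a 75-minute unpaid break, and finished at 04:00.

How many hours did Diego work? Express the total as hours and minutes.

Overnight: 19:51 → midnight = 4 h 9 min; midnight → 04:00 = 4 h 0 min; span 8 h 9 min; less 75 min break → 6 h 54 min

6 h 54 min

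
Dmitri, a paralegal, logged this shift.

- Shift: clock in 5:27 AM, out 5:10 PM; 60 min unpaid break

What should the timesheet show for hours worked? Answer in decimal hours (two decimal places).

Shift: 5:27 AM–5:10 PM = 11 h 43 min; less 60 min break → 10 h 43 min

10.72 hours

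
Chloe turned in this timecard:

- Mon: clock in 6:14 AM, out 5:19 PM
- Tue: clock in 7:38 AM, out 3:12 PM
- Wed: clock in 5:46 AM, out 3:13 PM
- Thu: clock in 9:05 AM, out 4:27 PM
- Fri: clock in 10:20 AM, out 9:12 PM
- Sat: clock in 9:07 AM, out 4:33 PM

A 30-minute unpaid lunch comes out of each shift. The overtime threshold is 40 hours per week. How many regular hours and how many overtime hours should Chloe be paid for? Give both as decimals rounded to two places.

Regular 40.00 hours, overtime 10.77 hours

Mon: 6:14 AM–5:19 PM = 11 h 5 min; less 30 min break → 10 h 35 min
Tue: 7:38 AM–3:12 PM = 7 h 34 min; less 30 min break → 7 h 4 min
Wed: 5:46 AM–3:13 PM = 9 h 27 min; less 30 min break → 8 h 57 min
Thu: 9:05 AM–4:27 PM = 7 h 22 min; less 30 min break → 6 h 52 min
Fri: 10:20 AM–9:12 PM = 10 h 52 min; less 30 min break → 10 h 22 min
Sat: 9:07 AM–4:33 PM = 7 h 26 min; less 30 min break → 6 h 56 min
Total worked: 50 h 46 min = 50.77 h.
Threshold 40 h → overtime 10 h 46 min, regular 40 h 0 min.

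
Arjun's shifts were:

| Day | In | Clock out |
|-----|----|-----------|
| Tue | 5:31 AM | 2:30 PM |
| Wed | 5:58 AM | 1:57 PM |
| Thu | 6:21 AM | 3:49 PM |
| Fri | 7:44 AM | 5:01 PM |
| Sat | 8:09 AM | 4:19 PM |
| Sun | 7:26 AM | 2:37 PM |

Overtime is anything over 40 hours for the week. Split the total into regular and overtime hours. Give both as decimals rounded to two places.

Regular 40.00 hours, overtime 11.07 hours

Tue: 5:31 AM–2:30 PM = 8 h 59 min
Wed: 5:58 AM–1:57 PM = 7 h 59 min
Thu: 6:21 AM–3:49 PM = 9 h 28 min
Fri: 7:44 AM–5:01 PM = 9 h 17 min
Sat: 8:09 AM–4:19 PM = 8 h 10 min
Sun: 7:26 AM–2:37 PM = 7 h 11 min
Total worked: 51 h 4 min = 51.07 h.
Threshold 40 h → overtime 11 h 4 min, regular 40 h 0 min.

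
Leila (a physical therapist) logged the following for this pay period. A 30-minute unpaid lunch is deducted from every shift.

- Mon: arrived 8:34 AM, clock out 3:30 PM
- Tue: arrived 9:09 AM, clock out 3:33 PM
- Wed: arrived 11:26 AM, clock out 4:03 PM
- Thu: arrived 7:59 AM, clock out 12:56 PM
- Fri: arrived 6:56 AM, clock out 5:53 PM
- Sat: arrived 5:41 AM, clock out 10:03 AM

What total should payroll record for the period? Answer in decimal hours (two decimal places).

Mon: 8:34 AM–3:30 PM = 6 h 56 min; less 30 min break → 6 h 26 min
Tue: 9:09 AM–3:33 PM = 6 h 24 min; less 30 min break → 5 h 54 min
Wed: 11:26 AM–4:03 PM = 4 h 37 min; less 30 min break → 4 h 7 min
Thu: 7:59 AM–12:56 PM = 4 h 57 min; less 30 min break → 4 h 27 min
Fri: 6:56 AM–5:53 PM = 10 h 57 min; less 30 min break → 10 h 27 min
Sat: 5:41 AM–10:03 AM = 4 h 22 min; less 30 min break → 3 h 52 min
Total: 6 h 26 min + 5 h 54 min + 4 h 7 min + 4 h 27 min + 10 h 27 min + 3 h 52 min = 35 h 13 min.

35.22 hours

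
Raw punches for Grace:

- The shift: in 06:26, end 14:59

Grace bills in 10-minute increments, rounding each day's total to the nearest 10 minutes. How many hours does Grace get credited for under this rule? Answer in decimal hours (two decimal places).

The shift: 06:26–14:59 = 8 h 33 min → rounds to 8 h 30 min

8.50 hours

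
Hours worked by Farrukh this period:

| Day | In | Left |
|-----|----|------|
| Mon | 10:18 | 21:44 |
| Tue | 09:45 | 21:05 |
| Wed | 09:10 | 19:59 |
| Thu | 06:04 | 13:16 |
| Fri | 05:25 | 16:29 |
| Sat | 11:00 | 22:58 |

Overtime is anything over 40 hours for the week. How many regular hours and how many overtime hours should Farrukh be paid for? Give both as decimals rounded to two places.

Regular 40.00 hours, overtime 23.82 hours

Mon: 10:18–21:44 = 11 h 26 min
Tue: 09:45–21:05 = 11 h 20 min
Wed: 09:10–19:59 = 10 h 49 min
Thu: 06:04–13:16 = 7 h 12 min
Fri: 05:25–16:29 = 11 h 4 min
Sat: 11:00–22:58 = 11 h 58 min
Total worked: 63 h 49 min = 63.82 h.
Threshold 40 h → overtime 23 h 49 min, regular 40 h 0 min.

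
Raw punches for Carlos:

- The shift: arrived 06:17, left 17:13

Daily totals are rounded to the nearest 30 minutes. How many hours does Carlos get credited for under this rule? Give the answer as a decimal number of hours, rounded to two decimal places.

The shift: 06:17–17:13 = 10 h 56 min → rounds to 11 h 0 min

11.00 hours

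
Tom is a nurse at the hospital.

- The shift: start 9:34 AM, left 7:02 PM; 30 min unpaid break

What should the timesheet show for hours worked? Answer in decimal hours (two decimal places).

The shift: 9:34 AM–7:02 PM = 9 h 28 min; less 30 min break → 8 h 58 min

8.97 hours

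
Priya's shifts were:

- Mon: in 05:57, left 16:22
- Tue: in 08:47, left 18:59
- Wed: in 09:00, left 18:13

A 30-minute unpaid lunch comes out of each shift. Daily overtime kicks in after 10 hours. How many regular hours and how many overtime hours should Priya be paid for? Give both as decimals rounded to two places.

Mon: 05:57–16:22 = 10 h 25 min; less 30 min break → 9 h 55 min
Tue: 08:47–18:59 = 10 h 12 min; less 30 min break → 9 h 42 min
Wed: 09:00–18:13 = 9 h 13 min; less 30 min break → 8 h 43 min
Mon reg 9 h 55 min / OT 0 h 0 min; Tue reg 9 h 42 min / OT 0 h 0 min; Wed reg 8 h 43 min / OT 0 h 0 min.
Totals: regular 28 h 20 min, overtime 0 h 0 min.

Regular 28.33 hours, overtime 0.00 hours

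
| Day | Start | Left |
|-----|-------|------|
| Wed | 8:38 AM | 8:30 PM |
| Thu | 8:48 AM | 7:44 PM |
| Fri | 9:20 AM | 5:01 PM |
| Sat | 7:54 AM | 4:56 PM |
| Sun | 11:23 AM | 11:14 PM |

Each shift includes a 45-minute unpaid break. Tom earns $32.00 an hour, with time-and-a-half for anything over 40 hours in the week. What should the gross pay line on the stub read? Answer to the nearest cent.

$1645.60

Wed: 8:38 AM–8:30 PM = 11 h 52 min; less 45 min break → 11 h 7 min
Thu: 8:48 AM–7:44 PM = 10 h 56 min; less 45 min break → 10 h 11 min
Fri: 9:20 AM–5:01 PM = 7 h 41 min; less 45 min break → 6 h 56 min
Sat: 7:54 AM–4:56 PM = 9 h 2 min; less 45 min break → 8 h 17 min
Sun: 11:23 AM–11:14 PM = 11 h 51 min; less 45 min break → 11 h 6 min
Total worked: 47 h 37 min = 2857 min.
Regular 40 h 0 min = 2400 min at $32.00/h; overtime 7 h 37 min = 457 min at $48.00/h.
Pay = (2400 × $32.00 + 457 × $48.00) ÷ 60 = $1645.60.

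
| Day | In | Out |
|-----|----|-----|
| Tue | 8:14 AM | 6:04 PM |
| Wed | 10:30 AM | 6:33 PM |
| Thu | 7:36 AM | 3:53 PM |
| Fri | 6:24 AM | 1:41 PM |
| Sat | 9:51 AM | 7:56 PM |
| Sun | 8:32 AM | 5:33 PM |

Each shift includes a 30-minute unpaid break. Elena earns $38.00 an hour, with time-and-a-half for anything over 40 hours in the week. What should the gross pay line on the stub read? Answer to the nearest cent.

Tue: 8:14 AM–6:04 PM = 9 h 50 min; less 30 min break → 9 h 20 min
Wed: 10:30 AM–6:33 PM = 8 h 3 min; less 30 min break → 7 h 33 min
Thu: 7:36 AM–3:53 PM = 8 h 17 min; less 30 min break → 7 h 47 min
Fri: 6:24 AM–1:41 PM = 7 h 17 min; less 30 min break → 6 h 47 min
Sat: 9:51 AM–7:56 PM = 10 h 5 min; less 30 min break → 9 h 35 min
Sun: 8:32 AM–5:33 PM = 9 h 1 min; less 30 min break → 8 h 31 min
Total worked: 49 h 33 min = 2973 min.
Regular 40 h 0 min = 2400 min at $38.00/h; overtime 9 h 33 min = 573 min at $57.00/h.
Pay = (2400 × $38.00 + 573 × $57.00) ÷ 60 = $2064.35.

$2064.35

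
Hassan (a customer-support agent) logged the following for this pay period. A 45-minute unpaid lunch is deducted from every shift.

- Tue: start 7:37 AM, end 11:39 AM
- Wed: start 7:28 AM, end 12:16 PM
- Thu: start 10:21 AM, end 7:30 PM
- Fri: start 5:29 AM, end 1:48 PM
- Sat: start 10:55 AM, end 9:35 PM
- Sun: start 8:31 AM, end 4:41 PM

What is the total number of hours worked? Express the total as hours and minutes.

Tue: 7:37 AM–11:39 AM = 4 h 2 min; less 45 min break → 3 h 17 min
Wed: 7:28 AM–12:16 PM = 4 h 48 min; less 45 min break → 4 h 3 min
Thu: 10:21 AM–7:30 PM = 9 h 9 min; less 45 min break → 8 h 24 min
Fri: 5:29 AM–1:48 PM = 8 h 19 min; less 45 min break → 7 h 34 min
Sat: 10:55 AM–9:35 PM = 10 h 40 min; less 45 min break → 9 h 55 min
Sun: 8:31 AM–4:41 PM = 8 h 10 min; less 45 min break → 7 h 25 min
Total: 3 h 17 min + 4 h 3 min + 8 h 24 min + 7 h 34 min + 9 h 55 min + 7 h 25 min = 40 h 38 min.

40 h 38 min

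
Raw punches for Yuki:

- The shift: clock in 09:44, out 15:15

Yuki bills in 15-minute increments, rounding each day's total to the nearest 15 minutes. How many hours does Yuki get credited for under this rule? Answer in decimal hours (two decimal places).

5.50 hours

The shift: 09:44–15:15 = 5 h 31 min → rounds to 5 h 30 min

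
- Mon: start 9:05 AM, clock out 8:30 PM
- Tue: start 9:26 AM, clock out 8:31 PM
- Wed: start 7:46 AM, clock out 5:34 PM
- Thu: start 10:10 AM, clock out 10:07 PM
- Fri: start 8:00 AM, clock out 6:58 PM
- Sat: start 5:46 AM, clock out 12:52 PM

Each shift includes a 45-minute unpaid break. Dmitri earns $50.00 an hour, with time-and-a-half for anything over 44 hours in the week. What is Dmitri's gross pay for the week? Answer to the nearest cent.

Mon: 9:05 AM–8:30 PM = 11 h 25 min; less 45 min break → 10 h 40 min
Tue: 9:26 AM–8:31 PM = 11 h 5 min; less 45 min break → 10 h 20 min
Wed: 7:46 AM–5:34 PM = 9 h 48 min; less 45 min break → 9 h 3 min
Thu: 10:10 AM–10:07 PM = 11 h 57 min; less 45 min break → 11 h 12 min
Fri: 8:00 AM–6:58 PM = 10 h 58 min; less 45 min break → 10 h 13 min
Sat: 5:46 AM–12:52 PM = 7 h 6 min; less 45 min break → 6 h 21 min
Total worked: 57 h 49 min = 3469 min.
Regular 44 h 0 min = 2640 min at $50.00/h; overtime 13 h 49 min = 829 min at $75.00/h.
Pay = (2640 × $50.00 + 829 × $75.00) ÷ 60 = $3236.25.

$3236.25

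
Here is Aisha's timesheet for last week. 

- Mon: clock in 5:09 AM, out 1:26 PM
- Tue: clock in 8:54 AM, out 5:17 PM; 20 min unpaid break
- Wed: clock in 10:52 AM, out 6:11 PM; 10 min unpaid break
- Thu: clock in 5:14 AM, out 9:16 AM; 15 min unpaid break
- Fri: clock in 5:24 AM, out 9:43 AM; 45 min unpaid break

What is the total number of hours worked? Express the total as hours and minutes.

30 h 50 min

Mon: 5:09 AM–1:26 PM = 8 h 17 min
Tue: 8:54 AM–5:17 PM = 8 h 23 min; less 20 min break → 8 h 3 min
Wed: 10:52 AM–6:11 PM = 7 h 19 min; less 10 min break → 7 h 9 min
Thu: 5:14 AM–9:16 AM = 4 h 2 min; less 15 min break → 3 h 47 min
Fri: 5:24 AM–9:43 AM = 4 h 19 min; less 45 min break → 3 h 34 min
Total: 8 h 17 min + 8 h 3 min + 7 h 9 min + 3 h 47 min + 3 h 34 min = 30 h 50 min.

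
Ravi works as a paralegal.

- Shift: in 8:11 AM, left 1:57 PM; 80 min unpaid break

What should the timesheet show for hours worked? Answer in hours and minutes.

Shift: 8:11 AM–1:57 PM = 5 h 46 min; less 80 min break → 4 h 26 min

4 h 26 min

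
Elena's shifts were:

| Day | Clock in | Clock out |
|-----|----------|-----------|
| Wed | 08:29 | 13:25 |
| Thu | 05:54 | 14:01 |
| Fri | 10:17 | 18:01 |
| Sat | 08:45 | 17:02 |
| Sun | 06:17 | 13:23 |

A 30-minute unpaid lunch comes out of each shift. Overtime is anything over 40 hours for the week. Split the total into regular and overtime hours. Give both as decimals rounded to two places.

Regular 33.67 hours, overtime 0.00 hours

Wed: 08:29–13:25 = 4 h 56 min; less 30 min break → 4 h 26 min
Thu: 05:54–14:01 = 8 h 7 min; less 30 min break → 7 h 37 min
Fri: 10:17–18:01 = 7 h 44 min; less 30 min break → 7 h 14 min
Sat: 08:45–17:02 = 8 h 17 min; less 30 min break → 7 h 47 min
Sun: 06:17–13:23 = 7 h 6 min; less 30 min break → 6 h 36 min
Total worked: 33 h 40 min = 33.67 h.
Threshold 40 h → overtime 0 h 0 min, regular 33 h 40 min.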